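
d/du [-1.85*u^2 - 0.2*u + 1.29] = -3.7*u - 0.2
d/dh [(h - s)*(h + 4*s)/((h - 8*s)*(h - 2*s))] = s*(-13*h^2 + 40*h*s + 8*s^2)/(h^4 - 20*h^3*s + 132*h^2*s^2 - 320*h*s^3 + 256*s^4)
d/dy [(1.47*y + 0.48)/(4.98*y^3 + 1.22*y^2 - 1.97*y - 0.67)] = (7.3206*y^3 + 1.7934*y^2 - 2.8959*y - (1.47*y + 0.48)*(14.94*y^2 + 2.44*y - 1.97) - 0.9849)/(4.98*y^3 + 1.22*y^2 - 1.97*y - 0.67)^2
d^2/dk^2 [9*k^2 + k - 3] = 18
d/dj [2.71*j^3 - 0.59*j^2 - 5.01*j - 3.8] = 8.13*j^2 - 1.18*j - 5.01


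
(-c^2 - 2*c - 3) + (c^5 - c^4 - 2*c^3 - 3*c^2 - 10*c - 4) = c^5 - c^4 - 2*c^3 - 4*c^2 - 12*c - 7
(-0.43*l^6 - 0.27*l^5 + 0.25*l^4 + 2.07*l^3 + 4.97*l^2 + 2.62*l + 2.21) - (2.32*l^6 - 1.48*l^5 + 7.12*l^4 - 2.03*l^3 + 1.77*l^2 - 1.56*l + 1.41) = -2.75*l^6 + 1.21*l^5 - 6.87*l^4 + 4.1*l^3 + 3.2*l^2 + 4.18*l + 0.8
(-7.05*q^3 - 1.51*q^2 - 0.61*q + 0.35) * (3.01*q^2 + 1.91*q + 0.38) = -21.2205*q^5 - 18.0106*q^4 - 7.3992*q^3 - 0.6854*q^2 + 0.4367*q + 0.133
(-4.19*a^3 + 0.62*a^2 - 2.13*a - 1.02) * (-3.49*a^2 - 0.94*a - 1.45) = 14.6231*a^5 + 1.7748*a^4 + 12.9264*a^3 + 4.663*a^2 + 4.0473*a + 1.479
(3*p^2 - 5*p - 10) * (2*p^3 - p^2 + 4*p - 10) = 6*p^5 - 13*p^4 - 3*p^3 - 40*p^2 + 10*p + 100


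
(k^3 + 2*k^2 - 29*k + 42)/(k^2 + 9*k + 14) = (k^2 - 5*k + 6)/(k + 2)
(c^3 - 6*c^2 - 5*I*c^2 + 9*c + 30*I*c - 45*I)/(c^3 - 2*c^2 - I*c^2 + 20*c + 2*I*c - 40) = (c^2 - 6*c + 9)/(c^2 + c*(-2 + 4*I) - 8*I)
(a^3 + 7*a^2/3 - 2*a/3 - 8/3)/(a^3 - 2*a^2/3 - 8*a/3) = (a^2 + a - 2)/(a*(a - 2))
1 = 1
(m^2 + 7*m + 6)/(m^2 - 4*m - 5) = (m + 6)/(m - 5)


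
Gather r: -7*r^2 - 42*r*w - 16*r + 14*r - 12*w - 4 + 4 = -7*r^2 + r*(-42*w - 2) - 12*w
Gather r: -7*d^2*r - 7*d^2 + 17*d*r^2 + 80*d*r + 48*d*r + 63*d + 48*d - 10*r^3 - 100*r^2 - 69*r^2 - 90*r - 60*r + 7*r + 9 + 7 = -7*d^2 + 111*d - 10*r^3 + r^2*(17*d - 169) + r*(-7*d^2 + 128*d - 143) + 16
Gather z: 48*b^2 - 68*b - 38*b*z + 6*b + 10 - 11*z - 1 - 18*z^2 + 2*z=48*b^2 - 62*b - 18*z^2 + z*(-38*b - 9) + 9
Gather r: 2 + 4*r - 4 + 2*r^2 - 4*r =2*r^2 - 2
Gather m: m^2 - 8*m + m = m^2 - 7*m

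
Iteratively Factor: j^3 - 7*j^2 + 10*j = (j - 2)*(j^2 - 5*j) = j*(j - 2)*(j - 5)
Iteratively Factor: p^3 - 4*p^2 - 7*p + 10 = (p - 5)*(p^2 + p - 2) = (p - 5)*(p + 2)*(p - 1)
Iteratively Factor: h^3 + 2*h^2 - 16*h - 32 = (h + 4)*(h^2 - 2*h - 8) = (h + 2)*(h + 4)*(h - 4)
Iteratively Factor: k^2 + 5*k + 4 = (k + 4)*(k + 1)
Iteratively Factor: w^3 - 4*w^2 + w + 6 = (w - 3)*(w^2 - w - 2) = (w - 3)*(w + 1)*(w - 2)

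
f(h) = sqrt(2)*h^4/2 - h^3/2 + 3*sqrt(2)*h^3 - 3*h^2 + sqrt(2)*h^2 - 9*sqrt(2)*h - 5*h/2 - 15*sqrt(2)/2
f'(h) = 2*sqrt(2)*h^3 - 3*h^2/2 + 9*sqrt(2)*h^2 - 6*h + 2*sqrt(2)*h - 9*sqrt(2) - 5/2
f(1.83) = -12.92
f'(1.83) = 33.90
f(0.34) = -15.81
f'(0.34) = -14.90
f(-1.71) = -1.87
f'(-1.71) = 8.88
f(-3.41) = -29.91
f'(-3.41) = 13.99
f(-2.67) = -16.55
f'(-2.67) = 19.45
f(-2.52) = -13.68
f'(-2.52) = 18.80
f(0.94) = -22.66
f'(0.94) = -5.94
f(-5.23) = 19.30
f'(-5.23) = -96.15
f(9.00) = 7091.61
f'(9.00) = 2927.61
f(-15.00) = 23026.88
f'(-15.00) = -6987.31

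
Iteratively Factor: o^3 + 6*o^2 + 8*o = (o + 4)*(o^2 + 2*o) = (o + 2)*(o + 4)*(o)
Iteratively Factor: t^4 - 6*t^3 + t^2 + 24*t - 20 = (t + 2)*(t^3 - 8*t^2 + 17*t - 10) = (t - 5)*(t + 2)*(t^2 - 3*t + 2) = (t - 5)*(t - 2)*(t + 2)*(t - 1)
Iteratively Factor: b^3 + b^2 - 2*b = (b + 2)*(b^2 - b) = b*(b + 2)*(b - 1)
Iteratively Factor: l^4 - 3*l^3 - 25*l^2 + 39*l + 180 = (l + 3)*(l^3 - 6*l^2 - 7*l + 60) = (l - 4)*(l + 3)*(l^2 - 2*l - 15) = (l - 4)*(l + 3)^2*(l - 5)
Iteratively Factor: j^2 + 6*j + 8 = (j + 4)*(j + 2)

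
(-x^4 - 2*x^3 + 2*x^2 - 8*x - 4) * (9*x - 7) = -9*x^5 - 11*x^4 + 32*x^3 - 86*x^2 + 20*x + 28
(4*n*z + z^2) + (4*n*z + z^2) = 8*n*z + 2*z^2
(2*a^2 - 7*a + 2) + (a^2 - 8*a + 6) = 3*a^2 - 15*a + 8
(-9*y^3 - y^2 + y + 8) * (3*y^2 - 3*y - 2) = -27*y^5 + 24*y^4 + 24*y^3 + 23*y^2 - 26*y - 16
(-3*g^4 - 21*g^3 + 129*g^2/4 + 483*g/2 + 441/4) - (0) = -3*g^4 - 21*g^3 + 129*g^2/4 + 483*g/2 + 441/4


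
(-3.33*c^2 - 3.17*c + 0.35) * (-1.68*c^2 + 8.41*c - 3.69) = 5.5944*c^4 - 22.6797*c^3 - 14.96*c^2 + 14.6408*c - 1.2915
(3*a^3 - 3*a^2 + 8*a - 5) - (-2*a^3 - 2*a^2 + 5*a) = 5*a^3 - a^2 + 3*a - 5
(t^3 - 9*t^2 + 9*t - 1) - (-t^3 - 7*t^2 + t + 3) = 2*t^3 - 2*t^2 + 8*t - 4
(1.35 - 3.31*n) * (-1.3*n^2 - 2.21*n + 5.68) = 4.303*n^3 + 5.5601*n^2 - 21.7843*n + 7.668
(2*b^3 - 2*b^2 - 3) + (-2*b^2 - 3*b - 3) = 2*b^3 - 4*b^2 - 3*b - 6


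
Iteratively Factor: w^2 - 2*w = (w - 2)*(w)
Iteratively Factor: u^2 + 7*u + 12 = (u + 4)*(u + 3)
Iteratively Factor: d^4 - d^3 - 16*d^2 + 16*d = (d - 4)*(d^3 + 3*d^2 - 4*d) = (d - 4)*(d + 4)*(d^2 - d) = (d - 4)*(d - 1)*(d + 4)*(d)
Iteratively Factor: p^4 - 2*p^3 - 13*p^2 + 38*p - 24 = (p - 1)*(p^3 - p^2 - 14*p + 24) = (p - 2)*(p - 1)*(p^2 + p - 12) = (p - 3)*(p - 2)*(p - 1)*(p + 4)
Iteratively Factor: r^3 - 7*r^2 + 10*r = (r)*(r^2 - 7*r + 10) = r*(r - 2)*(r - 5)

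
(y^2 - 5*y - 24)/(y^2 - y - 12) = (y - 8)/(y - 4)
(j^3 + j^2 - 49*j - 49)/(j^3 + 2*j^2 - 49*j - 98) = (j + 1)/(j + 2)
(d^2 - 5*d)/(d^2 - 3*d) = (d - 5)/(d - 3)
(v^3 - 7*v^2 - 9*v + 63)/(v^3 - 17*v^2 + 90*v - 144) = (v^2 - 4*v - 21)/(v^2 - 14*v + 48)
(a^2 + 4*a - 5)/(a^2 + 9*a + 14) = (a^2 + 4*a - 5)/(a^2 + 9*a + 14)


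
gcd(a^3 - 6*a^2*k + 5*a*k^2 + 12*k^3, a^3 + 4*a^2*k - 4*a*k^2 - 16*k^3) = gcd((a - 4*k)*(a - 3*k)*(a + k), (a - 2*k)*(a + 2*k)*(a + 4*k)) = 1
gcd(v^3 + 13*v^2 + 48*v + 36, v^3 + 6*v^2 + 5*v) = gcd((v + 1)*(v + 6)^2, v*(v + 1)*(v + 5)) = v + 1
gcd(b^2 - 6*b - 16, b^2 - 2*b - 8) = b + 2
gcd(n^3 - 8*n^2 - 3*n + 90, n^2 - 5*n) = n - 5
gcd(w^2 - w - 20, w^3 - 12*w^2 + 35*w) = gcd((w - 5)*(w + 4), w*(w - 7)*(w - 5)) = w - 5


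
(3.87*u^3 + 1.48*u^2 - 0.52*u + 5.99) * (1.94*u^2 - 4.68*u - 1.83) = 7.5078*u^5 - 15.2404*u^4 - 15.0173*u^3 + 11.3458*u^2 - 27.0816*u - 10.9617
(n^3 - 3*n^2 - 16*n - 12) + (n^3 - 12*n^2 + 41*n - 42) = 2*n^3 - 15*n^2 + 25*n - 54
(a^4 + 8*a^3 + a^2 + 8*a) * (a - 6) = a^5 + 2*a^4 - 47*a^3 + 2*a^2 - 48*a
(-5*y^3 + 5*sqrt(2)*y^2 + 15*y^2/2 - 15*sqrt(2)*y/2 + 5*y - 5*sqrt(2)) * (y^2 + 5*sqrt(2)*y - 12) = -5*y^5 - 20*sqrt(2)*y^4 + 15*y^4/2 + 30*sqrt(2)*y^3 + 115*y^3 - 165*y^2 - 40*sqrt(2)*y^2 - 110*y + 90*sqrt(2)*y + 60*sqrt(2)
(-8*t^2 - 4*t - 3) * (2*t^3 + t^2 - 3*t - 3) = -16*t^5 - 16*t^4 + 14*t^3 + 33*t^2 + 21*t + 9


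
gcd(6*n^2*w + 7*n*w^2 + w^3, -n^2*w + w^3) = n*w + w^2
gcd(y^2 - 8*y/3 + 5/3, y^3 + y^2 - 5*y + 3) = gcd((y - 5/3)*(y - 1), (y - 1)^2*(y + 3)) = y - 1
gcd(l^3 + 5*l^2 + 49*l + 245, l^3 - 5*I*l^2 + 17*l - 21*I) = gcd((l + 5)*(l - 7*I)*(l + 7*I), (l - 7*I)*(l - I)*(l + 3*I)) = l - 7*I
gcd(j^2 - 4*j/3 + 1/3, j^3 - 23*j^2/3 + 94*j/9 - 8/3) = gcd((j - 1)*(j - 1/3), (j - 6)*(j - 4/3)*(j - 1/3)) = j - 1/3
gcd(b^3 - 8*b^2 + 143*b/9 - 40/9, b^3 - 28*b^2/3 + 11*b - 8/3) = b - 1/3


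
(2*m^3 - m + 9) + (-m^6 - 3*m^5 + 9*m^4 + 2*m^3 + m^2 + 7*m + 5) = -m^6 - 3*m^5 + 9*m^4 + 4*m^3 + m^2 + 6*m + 14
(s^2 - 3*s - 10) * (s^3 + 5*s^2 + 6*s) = s^5 + 2*s^4 - 19*s^3 - 68*s^2 - 60*s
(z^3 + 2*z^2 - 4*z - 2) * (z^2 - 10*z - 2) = z^5 - 8*z^4 - 26*z^3 + 34*z^2 + 28*z + 4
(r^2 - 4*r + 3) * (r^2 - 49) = r^4 - 4*r^3 - 46*r^2 + 196*r - 147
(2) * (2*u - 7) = 4*u - 14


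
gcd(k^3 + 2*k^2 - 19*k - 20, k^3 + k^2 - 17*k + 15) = k + 5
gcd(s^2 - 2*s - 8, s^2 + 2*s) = s + 2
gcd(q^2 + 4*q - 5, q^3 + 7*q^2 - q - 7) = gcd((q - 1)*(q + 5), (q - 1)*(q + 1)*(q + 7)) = q - 1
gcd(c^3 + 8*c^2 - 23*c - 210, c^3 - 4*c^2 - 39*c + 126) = c + 6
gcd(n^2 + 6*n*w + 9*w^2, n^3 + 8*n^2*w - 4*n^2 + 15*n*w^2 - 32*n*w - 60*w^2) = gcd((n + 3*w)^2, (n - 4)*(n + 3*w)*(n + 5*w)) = n + 3*w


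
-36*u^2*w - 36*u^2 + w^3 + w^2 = (-6*u + w)*(6*u + w)*(w + 1)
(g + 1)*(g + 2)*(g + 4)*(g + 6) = g^4 + 13*g^3 + 56*g^2 + 92*g + 48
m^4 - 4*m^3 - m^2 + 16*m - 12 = (m - 3)*(m - 2)*(m - 1)*(m + 2)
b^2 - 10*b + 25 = (b - 5)^2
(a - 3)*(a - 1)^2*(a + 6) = a^4 + a^3 - 23*a^2 + 39*a - 18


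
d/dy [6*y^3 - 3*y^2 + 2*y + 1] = 18*y^2 - 6*y + 2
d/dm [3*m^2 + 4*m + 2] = 6*m + 4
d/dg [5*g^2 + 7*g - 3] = 10*g + 7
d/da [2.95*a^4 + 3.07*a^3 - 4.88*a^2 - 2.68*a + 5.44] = 11.8*a^3 + 9.21*a^2 - 9.76*a - 2.68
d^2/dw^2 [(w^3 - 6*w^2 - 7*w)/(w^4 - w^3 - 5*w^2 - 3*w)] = 2*(w^3 - 21*w^2 + 51*w - 55)/(w^6 - 6*w^5 + 3*w^4 + 28*w^3 - 9*w^2 - 54*w - 27)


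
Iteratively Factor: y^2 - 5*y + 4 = (y - 1)*(y - 4)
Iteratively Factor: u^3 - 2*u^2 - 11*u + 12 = (u + 3)*(u^2 - 5*u + 4) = (u - 1)*(u + 3)*(u - 4)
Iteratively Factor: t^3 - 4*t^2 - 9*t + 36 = (t - 4)*(t^2 - 9) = (t - 4)*(t - 3)*(t + 3)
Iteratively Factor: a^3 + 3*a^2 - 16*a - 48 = (a + 3)*(a^2 - 16) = (a - 4)*(a + 3)*(a + 4)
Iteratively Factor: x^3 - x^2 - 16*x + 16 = (x - 4)*(x^2 + 3*x - 4) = (x - 4)*(x + 4)*(x - 1)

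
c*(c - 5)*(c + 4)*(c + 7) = c^4 + 6*c^3 - 27*c^2 - 140*c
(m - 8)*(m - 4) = m^2 - 12*m + 32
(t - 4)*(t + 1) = t^2 - 3*t - 4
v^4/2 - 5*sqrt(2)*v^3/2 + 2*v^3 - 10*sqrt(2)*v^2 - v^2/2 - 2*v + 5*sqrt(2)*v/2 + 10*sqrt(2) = (v/2 + 1/2)*(v - 1)*(v + 4)*(v - 5*sqrt(2))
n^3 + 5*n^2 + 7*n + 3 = (n + 1)^2*(n + 3)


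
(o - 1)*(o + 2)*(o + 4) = o^3 + 5*o^2 + 2*o - 8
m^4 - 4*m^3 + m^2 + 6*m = m*(m - 3)*(m - 2)*(m + 1)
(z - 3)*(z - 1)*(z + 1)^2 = z^4 - 2*z^3 - 4*z^2 + 2*z + 3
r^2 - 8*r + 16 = (r - 4)^2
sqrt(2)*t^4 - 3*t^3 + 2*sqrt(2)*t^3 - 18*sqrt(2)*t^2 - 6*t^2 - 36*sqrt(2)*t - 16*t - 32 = (t + 2)*(t - 4*sqrt(2))*(t + 2*sqrt(2))*(sqrt(2)*t + 1)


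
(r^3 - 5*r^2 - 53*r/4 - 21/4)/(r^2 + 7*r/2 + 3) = (2*r^2 - 13*r - 7)/(2*(r + 2))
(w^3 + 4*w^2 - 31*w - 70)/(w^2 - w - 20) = (w^2 + 9*w + 14)/(w + 4)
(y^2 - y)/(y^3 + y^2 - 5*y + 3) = y/(y^2 + 2*y - 3)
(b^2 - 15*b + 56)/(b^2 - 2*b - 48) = (b - 7)/(b + 6)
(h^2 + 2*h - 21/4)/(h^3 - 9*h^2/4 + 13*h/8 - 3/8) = 2*(4*h^2 + 8*h - 21)/(8*h^3 - 18*h^2 + 13*h - 3)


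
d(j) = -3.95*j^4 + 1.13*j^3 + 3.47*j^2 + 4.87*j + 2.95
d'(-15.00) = 53988.52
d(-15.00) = -203071.85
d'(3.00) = -370.40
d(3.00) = -240.65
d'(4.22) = -1092.87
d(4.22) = -1082.48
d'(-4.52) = 1501.82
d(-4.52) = -1701.25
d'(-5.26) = 2361.56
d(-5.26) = -3114.82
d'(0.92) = 1.82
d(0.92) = 8.42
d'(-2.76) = 343.73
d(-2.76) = -237.03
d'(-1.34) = 39.67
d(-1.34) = -12.80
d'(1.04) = -2.02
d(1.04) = 8.42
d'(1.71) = -52.35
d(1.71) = -6.70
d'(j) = -15.8*j^3 + 3.39*j^2 + 6.94*j + 4.87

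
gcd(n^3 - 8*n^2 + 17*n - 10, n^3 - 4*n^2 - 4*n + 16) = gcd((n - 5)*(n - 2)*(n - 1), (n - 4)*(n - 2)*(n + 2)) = n - 2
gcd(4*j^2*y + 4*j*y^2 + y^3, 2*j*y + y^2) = 2*j*y + y^2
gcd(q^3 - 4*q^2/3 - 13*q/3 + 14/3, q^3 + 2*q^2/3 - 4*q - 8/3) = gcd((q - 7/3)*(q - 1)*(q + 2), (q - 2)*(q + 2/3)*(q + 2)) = q + 2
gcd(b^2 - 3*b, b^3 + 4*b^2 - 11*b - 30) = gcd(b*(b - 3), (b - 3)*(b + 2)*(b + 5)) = b - 3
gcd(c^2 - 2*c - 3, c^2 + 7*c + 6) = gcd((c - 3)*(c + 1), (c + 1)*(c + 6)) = c + 1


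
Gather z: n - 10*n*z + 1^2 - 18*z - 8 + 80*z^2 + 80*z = n + 80*z^2 + z*(62 - 10*n) - 7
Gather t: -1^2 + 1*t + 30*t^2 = 30*t^2 + t - 1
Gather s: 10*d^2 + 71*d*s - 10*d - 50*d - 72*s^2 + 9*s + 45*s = 10*d^2 - 60*d - 72*s^2 + s*(71*d + 54)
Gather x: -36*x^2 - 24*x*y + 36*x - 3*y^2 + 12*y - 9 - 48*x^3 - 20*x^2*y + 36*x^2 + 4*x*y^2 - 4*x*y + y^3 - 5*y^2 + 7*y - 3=-48*x^3 - 20*x^2*y + x*(4*y^2 - 28*y + 36) + y^3 - 8*y^2 + 19*y - 12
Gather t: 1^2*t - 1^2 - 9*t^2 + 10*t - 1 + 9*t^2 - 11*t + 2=0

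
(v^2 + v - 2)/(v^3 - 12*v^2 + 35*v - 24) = (v + 2)/(v^2 - 11*v + 24)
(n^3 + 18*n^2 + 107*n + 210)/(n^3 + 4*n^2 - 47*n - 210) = (n + 7)/(n - 7)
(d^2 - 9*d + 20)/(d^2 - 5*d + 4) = (d - 5)/(d - 1)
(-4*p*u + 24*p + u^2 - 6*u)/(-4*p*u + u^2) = (u - 6)/u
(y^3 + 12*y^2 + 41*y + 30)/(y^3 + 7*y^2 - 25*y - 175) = (y^2 + 7*y + 6)/(y^2 + 2*y - 35)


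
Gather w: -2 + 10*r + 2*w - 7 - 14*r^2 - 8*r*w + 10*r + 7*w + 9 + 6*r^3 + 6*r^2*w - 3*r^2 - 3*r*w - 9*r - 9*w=6*r^3 - 17*r^2 + 11*r + w*(6*r^2 - 11*r)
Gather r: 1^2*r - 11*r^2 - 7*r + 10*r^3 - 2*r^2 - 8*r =10*r^3 - 13*r^2 - 14*r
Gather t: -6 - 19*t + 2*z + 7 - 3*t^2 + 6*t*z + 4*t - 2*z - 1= -3*t^2 + t*(6*z - 15)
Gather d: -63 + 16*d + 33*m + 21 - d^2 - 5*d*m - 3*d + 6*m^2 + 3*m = -d^2 + d*(13 - 5*m) + 6*m^2 + 36*m - 42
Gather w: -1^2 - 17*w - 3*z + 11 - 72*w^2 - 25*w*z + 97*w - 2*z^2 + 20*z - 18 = -72*w^2 + w*(80 - 25*z) - 2*z^2 + 17*z - 8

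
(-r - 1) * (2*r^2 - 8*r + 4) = -2*r^3 + 6*r^2 + 4*r - 4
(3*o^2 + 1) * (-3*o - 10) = -9*o^3 - 30*o^2 - 3*o - 10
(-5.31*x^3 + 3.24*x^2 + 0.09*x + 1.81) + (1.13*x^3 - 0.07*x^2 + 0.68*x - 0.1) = -4.18*x^3 + 3.17*x^2 + 0.77*x + 1.71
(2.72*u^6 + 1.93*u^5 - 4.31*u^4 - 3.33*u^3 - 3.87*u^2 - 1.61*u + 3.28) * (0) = 0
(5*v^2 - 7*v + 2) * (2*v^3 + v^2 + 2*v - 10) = 10*v^5 - 9*v^4 + 7*v^3 - 62*v^2 + 74*v - 20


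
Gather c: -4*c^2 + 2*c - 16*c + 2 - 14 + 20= -4*c^2 - 14*c + 8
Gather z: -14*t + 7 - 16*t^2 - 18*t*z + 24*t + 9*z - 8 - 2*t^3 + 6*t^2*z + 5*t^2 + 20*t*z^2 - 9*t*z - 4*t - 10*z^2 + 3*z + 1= -2*t^3 - 11*t^2 + 6*t + z^2*(20*t - 10) + z*(6*t^2 - 27*t + 12)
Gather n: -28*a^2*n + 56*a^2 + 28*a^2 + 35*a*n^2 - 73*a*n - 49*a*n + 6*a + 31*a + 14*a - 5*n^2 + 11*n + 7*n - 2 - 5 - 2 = 84*a^2 + 51*a + n^2*(35*a - 5) + n*(-28*a^2 - 122*a + 18) - 9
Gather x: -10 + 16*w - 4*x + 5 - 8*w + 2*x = 8*w - 2*x - 5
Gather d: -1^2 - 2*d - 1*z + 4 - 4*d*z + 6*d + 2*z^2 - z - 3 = d*(4 - 4*z) + 2*z^2 - 2*z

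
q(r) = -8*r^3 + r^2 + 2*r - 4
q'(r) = -24*r^2 + 2*r + 2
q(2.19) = -78.85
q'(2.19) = -108.73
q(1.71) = -37.66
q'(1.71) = -64.76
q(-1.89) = 49.80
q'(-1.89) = -87.51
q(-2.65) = 146.60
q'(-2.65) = -171.84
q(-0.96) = 2.08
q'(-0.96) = -22.04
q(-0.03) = -4.06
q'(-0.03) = 1.92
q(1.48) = -24.78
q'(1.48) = -47.61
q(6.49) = -2135.78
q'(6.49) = -995.90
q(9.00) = -5737.00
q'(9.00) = -1924.00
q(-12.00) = 13940.00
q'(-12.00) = -3478.00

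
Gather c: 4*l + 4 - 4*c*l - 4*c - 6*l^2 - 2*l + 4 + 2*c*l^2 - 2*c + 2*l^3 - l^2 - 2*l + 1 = c*(2*l^2 - 4*l - 6) + 2*l^3 - 7*l^2 + 9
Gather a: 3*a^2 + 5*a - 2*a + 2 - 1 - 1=3*a^2 + 3*a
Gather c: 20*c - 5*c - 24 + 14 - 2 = 15*c - 12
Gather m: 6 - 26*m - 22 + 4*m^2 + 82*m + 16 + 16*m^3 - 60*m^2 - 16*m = 16*m^3 - 56*m^2 + 40*m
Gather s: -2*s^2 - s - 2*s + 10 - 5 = -2*s^2 - 3*s + 5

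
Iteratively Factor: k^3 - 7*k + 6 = (k + 3)*(k^2 - 3*k + 2) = (k - 1)*(k + 3)*(k - 2)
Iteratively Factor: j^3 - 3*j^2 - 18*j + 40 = (j - 5)*(j^2 + 2*j - 8) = (j - 5)*(j + 4)*(j - 2)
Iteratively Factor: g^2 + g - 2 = (g + 2)*(g - 1)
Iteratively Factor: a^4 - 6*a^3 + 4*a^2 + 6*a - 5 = (a + 1)*(a^3 - 7*a^2 + 11*a - 5) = (a - 1)*(a + 1)*(a^2 - 6*a + 5) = (a - 5)*(a - 1)*(a + 1)*(a - 1)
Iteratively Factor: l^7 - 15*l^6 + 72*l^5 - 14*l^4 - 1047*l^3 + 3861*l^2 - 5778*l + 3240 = (l + 4)*(l^6 - 19*l^5 + 148*l^4 - 606*l^3 + 1377*l^2 - 1647*l + 810) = (l - 3)*(l + 4)*(l^5 - 16*l^4 + 100*l^3 - 306*l^2 + 459*l - 270) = (l - 3)*(l - 2)*(l + 4)*(l^4 - 14*l^3 + 72*l^2 - 162*l + 135) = (l - 3)^2*(l - 2)*(l + 4)*(l^3 - 11*l^2 + 39*l - 45) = (l - 3)^3*(l - 2)*(l + 4)*(l^2 - 8*l + 15) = (l - 5)*(l - 3)^3*(l - 2)*(l + 4)*(l - 3)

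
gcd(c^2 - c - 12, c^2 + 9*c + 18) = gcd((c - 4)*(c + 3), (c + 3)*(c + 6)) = c + 3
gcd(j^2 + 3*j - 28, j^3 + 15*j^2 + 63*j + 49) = j + 7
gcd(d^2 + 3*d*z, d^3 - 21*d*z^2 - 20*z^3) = 1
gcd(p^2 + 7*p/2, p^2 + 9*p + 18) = 1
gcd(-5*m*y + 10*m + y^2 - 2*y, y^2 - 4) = y - 2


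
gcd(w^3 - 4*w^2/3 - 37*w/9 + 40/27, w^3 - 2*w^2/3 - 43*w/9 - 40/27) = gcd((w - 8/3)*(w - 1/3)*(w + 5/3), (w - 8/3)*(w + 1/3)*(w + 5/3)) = w^2 - w - 40/9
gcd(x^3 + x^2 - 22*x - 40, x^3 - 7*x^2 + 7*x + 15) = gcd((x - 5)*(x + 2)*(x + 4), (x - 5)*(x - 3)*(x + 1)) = x - 5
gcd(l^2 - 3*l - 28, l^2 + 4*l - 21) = 1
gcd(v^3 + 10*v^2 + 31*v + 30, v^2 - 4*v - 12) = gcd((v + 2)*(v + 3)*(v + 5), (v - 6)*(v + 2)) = v + 2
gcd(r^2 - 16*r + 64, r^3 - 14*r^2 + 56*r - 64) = r - 8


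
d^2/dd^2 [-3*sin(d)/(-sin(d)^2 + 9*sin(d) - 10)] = 3*(-sin(d)^5 - 9*sin(d)^4 + 62*sin(d)^3 - 90*sin(d)^2 - 160*sin(d) + 180)/(sin(d)^2 - 9*sin(d) + 10)^3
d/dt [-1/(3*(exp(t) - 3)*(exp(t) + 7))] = 2*(exp(t) + 2)*exp(t)/(3*(exp(t) - 3)^2*(exp(t) + 7)^2)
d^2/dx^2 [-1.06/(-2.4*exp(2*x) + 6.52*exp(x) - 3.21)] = ((6.9112 - 10.176*exp(x))*(2.4*exp(2*x) - 6.52*exp(x) + 3.21) + 1.06*(4.8*exp(x) - 6.52)*(9.6*exp(x) - 13.04)*exp(x))*exp(x)/(2.4*exp(2*x) - 6.52*exp(x) + 3.21)^3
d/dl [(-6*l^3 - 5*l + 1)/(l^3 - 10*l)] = (130*l^3 - 3*l^2 + 10)/(l^2*(l^4 - 20*l^2 + 100))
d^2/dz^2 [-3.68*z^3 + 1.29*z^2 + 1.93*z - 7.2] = 2.58 - 22.08*z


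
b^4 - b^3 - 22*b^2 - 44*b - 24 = (b - 6)*(b + 1)*(b + 2)^2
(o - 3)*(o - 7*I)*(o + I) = o^3 - 3*o^2 - 6*I*o^2 + 7*o + 18*I*o - 21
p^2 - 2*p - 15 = (p - 5)*(p + 3)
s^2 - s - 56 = (s - 8)*(s + 7)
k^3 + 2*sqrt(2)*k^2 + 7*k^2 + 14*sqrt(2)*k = k*(k + 7)*(k + 2*sqrt(2))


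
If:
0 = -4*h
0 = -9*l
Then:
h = 0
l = 0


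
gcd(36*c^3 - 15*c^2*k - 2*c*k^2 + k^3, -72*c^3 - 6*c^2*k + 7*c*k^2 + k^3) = 12*c^2 - c*k - k^2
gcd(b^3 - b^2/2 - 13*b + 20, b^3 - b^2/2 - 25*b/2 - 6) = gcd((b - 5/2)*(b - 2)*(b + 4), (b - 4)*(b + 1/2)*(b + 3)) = 1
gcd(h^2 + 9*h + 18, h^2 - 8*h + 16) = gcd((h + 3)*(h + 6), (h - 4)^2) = 1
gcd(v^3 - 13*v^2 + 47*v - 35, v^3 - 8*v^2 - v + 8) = v - 1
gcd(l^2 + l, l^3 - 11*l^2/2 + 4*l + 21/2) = l + 1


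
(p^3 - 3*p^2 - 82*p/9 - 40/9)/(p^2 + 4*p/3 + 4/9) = (3*p^2 - 11*p - 20)/(3*p + 2)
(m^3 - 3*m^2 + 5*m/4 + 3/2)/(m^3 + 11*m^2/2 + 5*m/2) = (m^2 - 7*m/2 + 3)/(m*(m + 5))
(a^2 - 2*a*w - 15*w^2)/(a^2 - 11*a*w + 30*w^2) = (-a - 3*w)/(-a + 6*w)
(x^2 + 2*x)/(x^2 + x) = (x + 2)/(x + 1)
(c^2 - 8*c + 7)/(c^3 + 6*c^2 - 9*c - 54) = (c^2 - 8*c + 7)/(c^3 + 6*c^2 - 9*c - 54)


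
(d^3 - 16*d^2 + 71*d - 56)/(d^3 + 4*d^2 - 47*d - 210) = (d^2 - 9*d + 8)/(d^2 + 11*d + 30)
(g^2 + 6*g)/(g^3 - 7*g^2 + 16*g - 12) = g*(g + 6)/(g^3 - 7*g^2 + 16*g - 12)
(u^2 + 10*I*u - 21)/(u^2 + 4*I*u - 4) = (u^2 + 10*I*u - 21)/(u^2 + 4*I*u - 4)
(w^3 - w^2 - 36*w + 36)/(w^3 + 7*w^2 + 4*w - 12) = (w - 6)/(w + 2)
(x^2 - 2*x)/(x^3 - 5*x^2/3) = 3*(x - 2)/(x*(3*x - 5))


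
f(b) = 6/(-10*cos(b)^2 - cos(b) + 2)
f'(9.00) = 1.47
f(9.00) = -1.11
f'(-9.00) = -1.47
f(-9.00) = -1.11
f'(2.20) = 68.26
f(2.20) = -6.86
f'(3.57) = -1.49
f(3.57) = -1.12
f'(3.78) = -4.05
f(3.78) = -1.65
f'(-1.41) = 9.92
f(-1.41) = 3.79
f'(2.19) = 83.45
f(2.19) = -7.61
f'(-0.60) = 1.87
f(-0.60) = -1.06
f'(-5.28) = -29.16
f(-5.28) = -4.20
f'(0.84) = -6.58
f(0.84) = -1.92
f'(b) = 6*(-20*sin(b)*cos(b) - sin(b))/(-10*cos(b)^2 - cos(b) + 2)^2 = -6*(20*cos(b) + 1)*sin(b)/(10*cos(b)^2 + cos(b) - 2)^2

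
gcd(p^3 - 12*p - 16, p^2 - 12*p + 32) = p - 4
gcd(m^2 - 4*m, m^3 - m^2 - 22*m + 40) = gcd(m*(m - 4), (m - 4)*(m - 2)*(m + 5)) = m - 4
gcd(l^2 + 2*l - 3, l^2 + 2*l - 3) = l^2 + 2*l - 3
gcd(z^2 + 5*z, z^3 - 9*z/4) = z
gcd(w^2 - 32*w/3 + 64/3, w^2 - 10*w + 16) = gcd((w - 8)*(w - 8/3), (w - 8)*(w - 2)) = w - 8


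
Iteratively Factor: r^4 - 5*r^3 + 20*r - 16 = (r - 2)*(r^3 - 3*r^2 - 6*r + 8) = (r - 4)*(r - 2)*(r^2 + r - 2) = (r - 4)*(r - 2)*(r - 1)*(r + 2)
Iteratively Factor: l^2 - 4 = (l - 2)*(l + 2)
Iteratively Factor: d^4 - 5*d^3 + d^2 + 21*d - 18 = (d - 3)*(d^3 - 2*d^2 - 5*d + 6) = (d - 3)*(d + 2)*(d^2 - 4*d + 3) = (d - 3)*(d - 1)*(d + 2)*(d - 3)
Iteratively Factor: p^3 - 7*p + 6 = (p - 1)*(p^2 + p - 6) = (p - 1)*(p + 3)*(p - 2)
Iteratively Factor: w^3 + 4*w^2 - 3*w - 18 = (w - 2)*(w^2 + 6*w + 9) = (w - 2)*(w + 3)*(w + 3)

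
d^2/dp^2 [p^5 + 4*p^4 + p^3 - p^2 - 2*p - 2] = 20*p^3 + 48*p^2 + 6*p - 2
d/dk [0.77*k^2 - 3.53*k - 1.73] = 1.54*k - 3.53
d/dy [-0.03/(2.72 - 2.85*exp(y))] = -0.0855*exp(y)/(2.85*exp(y) - 2.72)^2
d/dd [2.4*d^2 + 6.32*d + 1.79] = 4.8*d + 6.32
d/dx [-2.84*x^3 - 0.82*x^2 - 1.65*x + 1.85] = -8.52*x^2 - 1.64*x - 1.65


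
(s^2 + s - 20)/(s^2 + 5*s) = (s - 4)/s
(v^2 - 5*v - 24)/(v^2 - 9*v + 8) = (v + 3)/(v - 1)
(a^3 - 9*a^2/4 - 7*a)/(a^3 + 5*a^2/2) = (4*a^2 - 9*a - 28)/(2*a*(2*a + 5))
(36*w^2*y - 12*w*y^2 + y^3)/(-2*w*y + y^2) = (-36*w^2 + 12*w*y - y^2)/(2*w - y)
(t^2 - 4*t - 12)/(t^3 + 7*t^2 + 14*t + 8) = (t - 6)/(t^2 + 5*t + 4)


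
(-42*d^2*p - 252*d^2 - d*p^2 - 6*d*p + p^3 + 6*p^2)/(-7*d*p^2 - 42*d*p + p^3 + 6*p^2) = (6*d + p)/p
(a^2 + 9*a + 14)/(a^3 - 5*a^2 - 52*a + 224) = (a + 2)/(a^2 - 12*a + 32)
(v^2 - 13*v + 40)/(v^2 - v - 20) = (v - 8)/(v + 4)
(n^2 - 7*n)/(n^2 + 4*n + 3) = n*(n - 7)/(n^2 + 4*n + 3)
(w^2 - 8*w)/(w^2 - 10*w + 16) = w/(w - 2)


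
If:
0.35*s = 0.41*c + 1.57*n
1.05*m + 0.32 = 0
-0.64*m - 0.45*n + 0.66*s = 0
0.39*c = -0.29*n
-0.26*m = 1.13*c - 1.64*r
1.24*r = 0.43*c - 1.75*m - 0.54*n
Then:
No Solution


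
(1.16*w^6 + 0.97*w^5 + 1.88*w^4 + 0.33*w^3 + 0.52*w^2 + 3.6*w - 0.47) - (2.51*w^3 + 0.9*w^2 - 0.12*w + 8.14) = 1.16*w^6 + 0.97*w^5 + 1.88*w^4 - 2.18*w^3 - 0.38*w^2 + 3.72*w - 8.61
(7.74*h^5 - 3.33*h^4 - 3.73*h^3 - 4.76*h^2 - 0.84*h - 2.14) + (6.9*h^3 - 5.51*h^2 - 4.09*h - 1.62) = 7.74*h^5 - 3.33*h^4 + 3.17*h^3 - 10.27*h^2 - 4.93*h - 3.76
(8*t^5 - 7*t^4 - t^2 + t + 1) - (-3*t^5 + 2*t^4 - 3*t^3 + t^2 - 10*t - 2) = 11*t^5 - 9*t^4 + 3*t^3 - 2*t^2 + 11*t + 3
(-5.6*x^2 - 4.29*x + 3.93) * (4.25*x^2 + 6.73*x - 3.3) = -23.8*x^4 - 55.9205*x^3 + 6.3108*x^2 + 40.6059*x - 12.969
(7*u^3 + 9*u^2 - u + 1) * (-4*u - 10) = -28*u^4 - 106*u^3 - 86*u^2 + 6*u - 10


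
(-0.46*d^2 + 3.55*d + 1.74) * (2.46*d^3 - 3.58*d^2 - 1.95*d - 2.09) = -1.1316*d^5 + 10.3798*d^4 - 7.5316*d^3 - 12.1903*d^2 - 10.8125*d - 3.6366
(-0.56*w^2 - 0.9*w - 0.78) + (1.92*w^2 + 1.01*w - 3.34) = 1.36*w^2 + 0.11*w - 4.12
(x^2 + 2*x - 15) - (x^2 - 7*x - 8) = 9*x - 7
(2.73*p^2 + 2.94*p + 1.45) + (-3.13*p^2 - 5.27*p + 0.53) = -0.4*p^2 - 2.33*p + 1.98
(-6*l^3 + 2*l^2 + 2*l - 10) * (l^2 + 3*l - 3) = -6*l^5 - 16*l^4 + 26*l^3 - 10*l^2 - 36*l + 30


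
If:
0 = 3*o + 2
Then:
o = -2/3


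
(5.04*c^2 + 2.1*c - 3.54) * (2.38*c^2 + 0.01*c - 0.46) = 11.9952*c^4 + 5.0484*c^3 - 10.7226*c^2 - 1.0014*c + 1.6284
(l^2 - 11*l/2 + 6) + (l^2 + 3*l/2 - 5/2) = 2*l^2 - 4*l + 7/2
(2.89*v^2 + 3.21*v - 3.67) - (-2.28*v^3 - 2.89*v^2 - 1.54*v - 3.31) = 2.28*v^3 + 5.78*v^2 + 4.75*v - 0.36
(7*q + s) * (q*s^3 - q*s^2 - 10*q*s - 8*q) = 7*q^2*s^3 - 7*q^2*s^2 - 70*q^2*s - 56*q^2 + q*s^4 - q*s^3 - 10*q*s^2 - 8*q*s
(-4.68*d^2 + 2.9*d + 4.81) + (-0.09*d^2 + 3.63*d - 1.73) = -4.77*d^2 + 6.53*d + 3.08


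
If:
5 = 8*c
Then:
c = 5/8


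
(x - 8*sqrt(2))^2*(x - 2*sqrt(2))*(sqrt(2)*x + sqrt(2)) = sqrt(2)*x^4 - 36*x^3 + sqrt(2)*x^3 - 36*x^2 + 192*sqrt(2)*x^2 - 512*x + 192*sqrt(2)*x - 512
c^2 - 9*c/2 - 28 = (c - 8)*(c + 7/2)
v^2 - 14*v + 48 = (v - 8)*(v - 6)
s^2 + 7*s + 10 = (s + 2)*(s + 5)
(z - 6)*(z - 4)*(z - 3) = z^3 - 13*z^2 + 54*z - 72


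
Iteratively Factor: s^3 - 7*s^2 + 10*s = (s)*(s^2 - 7*s + 10) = s*(s - 2)*(s - 5)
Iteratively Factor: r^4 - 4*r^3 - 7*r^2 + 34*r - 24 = (r - 2)*(r^3 - 2*r^2 - 11*r + 12) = (r - 2)*(r + 3)*(r^2 - 5*r + 4) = (r - 2)*(r - 1)*(r + 3)*(r - 4)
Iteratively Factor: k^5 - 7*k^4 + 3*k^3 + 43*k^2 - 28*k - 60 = (k + 1)*(k^4 - 8*k^3 + 11*k^2 + 32*k - 60) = (k + 1)*(k + 2)*(k^3 - 10*k^2 + 31*k - 30) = (k - 3)*(k + 1)*(k + 2)*(k^2 - 7*k + 10) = (k - 5)*(k - 3)*(k + 1)*(k + 2)*(k - 2)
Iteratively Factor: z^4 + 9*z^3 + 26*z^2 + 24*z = (z + 4)*(z^3 + 5*z^2 + 6*z) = (z + 2)*(z + 4)*(z^2 + 3*z) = (z + 2)*(z + 3)*(z + 4)*(z)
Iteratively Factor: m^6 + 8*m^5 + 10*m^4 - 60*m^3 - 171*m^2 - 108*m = (m + 3)*(m^5 + 5*m^4 - 5*m^3 - 45*m^2 - 36*m) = (m + 1)*(m + 3)*(m^4 + 4*m^3 - 9*m^2 - 36*m) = (m + 1)*(m + 3)^2*(m^3 + m^2 - 12*m) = m*(m + 1)*(m + 3)^2*(m^2 + m - 12) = m*(m - 3)*(m + 1)*(m + 3)^2*(m + 4)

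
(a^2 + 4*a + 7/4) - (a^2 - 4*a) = 8*a + 7/4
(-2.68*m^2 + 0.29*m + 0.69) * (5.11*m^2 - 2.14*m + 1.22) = -13.6948*m^4 + 7.2171*m^3 - 0.3643*m^2 - 1.1228*m + 0.8418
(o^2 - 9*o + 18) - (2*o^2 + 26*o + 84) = -o^2 - 35*o - 66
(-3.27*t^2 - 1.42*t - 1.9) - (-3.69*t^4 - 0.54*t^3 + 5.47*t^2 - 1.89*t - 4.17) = 3.69*t^4 + 0.54*t^3 - 8.74*t^2 + 0.47*t + 2.27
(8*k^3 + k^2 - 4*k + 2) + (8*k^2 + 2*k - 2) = 8*k^3 + 9*k^2 - 2*k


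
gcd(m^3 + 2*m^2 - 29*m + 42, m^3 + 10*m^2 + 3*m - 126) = m^2 + 4*m - 21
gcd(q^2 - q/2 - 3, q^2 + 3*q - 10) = q - 2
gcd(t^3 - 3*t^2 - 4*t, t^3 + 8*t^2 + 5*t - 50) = 1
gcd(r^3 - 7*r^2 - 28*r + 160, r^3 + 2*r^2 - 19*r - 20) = r^2 + r - 20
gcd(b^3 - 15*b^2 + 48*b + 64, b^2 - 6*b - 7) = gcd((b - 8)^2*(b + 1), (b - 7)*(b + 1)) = b + 1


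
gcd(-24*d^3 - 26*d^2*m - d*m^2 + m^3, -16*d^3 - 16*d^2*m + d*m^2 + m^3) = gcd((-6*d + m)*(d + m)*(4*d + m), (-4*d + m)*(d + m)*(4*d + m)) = 4*d^2 + 5*d*m + m^2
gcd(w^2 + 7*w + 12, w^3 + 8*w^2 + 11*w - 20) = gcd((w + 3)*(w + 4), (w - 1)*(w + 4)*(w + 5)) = w + 4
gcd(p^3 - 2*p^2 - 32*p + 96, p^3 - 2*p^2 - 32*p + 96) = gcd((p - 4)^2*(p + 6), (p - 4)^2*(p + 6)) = p^3 - 2*p^2 - 32*p + 96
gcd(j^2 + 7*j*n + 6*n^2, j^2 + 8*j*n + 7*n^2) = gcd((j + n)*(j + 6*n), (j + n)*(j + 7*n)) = j + n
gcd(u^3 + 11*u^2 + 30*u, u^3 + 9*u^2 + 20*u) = u^2 + 5*u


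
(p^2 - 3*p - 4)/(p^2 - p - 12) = (p + 1)/(p + 3)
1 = 1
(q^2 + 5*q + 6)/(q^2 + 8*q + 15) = (q + 2)/(q + 5)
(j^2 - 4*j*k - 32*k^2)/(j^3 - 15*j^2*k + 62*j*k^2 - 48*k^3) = (j + 4*k)/(j^2 - 7*j*k + 6*k^2)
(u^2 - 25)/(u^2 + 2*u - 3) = (u^2 - 25)/(u^2 + 2*u - 3)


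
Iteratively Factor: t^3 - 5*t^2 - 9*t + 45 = (t + 3)*(t^2 - 8*t + 15) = (t - 3)*(t + 3)*(t - 5)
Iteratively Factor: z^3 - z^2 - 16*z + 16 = (z - 1)*(z^2 - 16) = (z - 4)*(z - 1)*(z + 4)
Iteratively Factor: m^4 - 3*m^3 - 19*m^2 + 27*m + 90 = (m - 3)*(m^3 - 19*m - 30) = (m - 3)*(m + 2)*(m^2 - 2*m - 15) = (m - 3)*(m + 2)*(m + 3)*(m - 5)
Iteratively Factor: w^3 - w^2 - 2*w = (w + 1)*(w^2 - 2*w) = (w - 2)*(w + 1)*(w)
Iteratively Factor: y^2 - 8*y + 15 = (y - 5)*(y - 3)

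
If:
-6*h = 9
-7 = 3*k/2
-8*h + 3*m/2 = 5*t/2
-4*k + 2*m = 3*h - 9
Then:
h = -3/2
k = -14/3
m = -193/12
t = -97/20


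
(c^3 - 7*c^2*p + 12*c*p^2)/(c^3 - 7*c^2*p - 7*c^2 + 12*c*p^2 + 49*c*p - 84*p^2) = c/(c - 7)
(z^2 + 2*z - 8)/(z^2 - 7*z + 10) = (z + 4)/(z - 5)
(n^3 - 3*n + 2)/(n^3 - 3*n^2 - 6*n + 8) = (n - 1)/(n - 4)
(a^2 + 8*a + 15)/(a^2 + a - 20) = (a + 3)/(a - 4)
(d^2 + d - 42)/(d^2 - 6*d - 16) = (-d^2 - d + 42)/(-d^2 + 6*d + 16)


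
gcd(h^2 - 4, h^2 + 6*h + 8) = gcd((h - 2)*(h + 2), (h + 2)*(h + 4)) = h + 2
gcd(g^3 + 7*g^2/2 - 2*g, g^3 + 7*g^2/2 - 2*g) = g^3 + 7*g^2/2 - 2*g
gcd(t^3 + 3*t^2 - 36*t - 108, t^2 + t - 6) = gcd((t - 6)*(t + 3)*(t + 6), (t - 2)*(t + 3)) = t + 3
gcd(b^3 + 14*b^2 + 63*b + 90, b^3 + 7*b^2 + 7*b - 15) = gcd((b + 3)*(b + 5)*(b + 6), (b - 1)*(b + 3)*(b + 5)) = b^2 + 8*b + 15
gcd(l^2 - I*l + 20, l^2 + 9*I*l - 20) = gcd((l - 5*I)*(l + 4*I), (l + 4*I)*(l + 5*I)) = l + 4*I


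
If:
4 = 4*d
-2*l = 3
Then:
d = 1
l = -3/2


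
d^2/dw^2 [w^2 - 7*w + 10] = 2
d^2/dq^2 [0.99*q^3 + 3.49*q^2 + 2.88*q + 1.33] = 5.94*q + 6.98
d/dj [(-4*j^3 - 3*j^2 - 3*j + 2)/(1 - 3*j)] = 3*(8*j^3 - j^2 - 2*j + 1)/(9*j^2 - 6*j + 1)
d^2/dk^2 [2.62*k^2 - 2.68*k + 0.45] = 5.24000000000000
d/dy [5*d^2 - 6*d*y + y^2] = -6*d + 2*y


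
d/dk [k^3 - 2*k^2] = k*(3*k - 4)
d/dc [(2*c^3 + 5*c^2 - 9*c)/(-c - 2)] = (-4*c^3 - 17*c^2 - 20*c + 18)/(c^2 + 4*c + 4)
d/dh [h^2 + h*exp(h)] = h*exp(h) + 2*h + exp(h)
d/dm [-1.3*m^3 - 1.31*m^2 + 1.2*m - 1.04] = -3.9*m^2 - 2.62*m + 1.2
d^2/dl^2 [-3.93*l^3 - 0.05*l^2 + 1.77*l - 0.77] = -23.58*l - 0.1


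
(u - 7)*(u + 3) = u^2 - 4*u - 21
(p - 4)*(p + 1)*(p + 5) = p^3 + 2*p^2 - 19*p - 20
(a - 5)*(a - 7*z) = a^2 - 7*a*z - 5*a + 35*z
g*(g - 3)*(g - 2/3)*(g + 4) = g^4 + g^3/3 - 38*g^2/3 + 8*g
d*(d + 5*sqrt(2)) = d^2 + 5*sqrt(2)*d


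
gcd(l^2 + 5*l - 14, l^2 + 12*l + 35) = l + 7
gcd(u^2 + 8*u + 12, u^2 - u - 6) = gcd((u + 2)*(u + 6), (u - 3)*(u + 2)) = u + 2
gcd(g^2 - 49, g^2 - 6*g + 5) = 1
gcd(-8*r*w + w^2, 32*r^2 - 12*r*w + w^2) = 8*r - w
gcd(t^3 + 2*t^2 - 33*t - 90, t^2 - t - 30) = t^2 - t - 30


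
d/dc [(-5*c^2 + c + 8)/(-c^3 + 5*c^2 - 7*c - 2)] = (-5*c^4 + 2*c^3 + 54*c^2 - 60*c + 54)/(c^6 - 10*c^5 + 39*c^4 - 66*c^3 + 29*c^2 + 28*c + 4)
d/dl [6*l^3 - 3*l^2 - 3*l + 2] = 18*l^2 - 6*l - 3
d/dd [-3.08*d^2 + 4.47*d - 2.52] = 4.47 - 6.16*d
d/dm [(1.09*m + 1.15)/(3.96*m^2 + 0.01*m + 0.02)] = (-4.3164*m^2 - 9.108*m + 0.0103)/(15.6816*m^4 + 0.0792*m^3 + 0.1585*m^2 + 0.0004*m + 0.0004)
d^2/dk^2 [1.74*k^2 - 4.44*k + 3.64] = 3.48000000000000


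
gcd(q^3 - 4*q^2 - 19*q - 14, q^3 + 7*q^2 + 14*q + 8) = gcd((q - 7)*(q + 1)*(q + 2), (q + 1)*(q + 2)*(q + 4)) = q^2 + 3*q + 2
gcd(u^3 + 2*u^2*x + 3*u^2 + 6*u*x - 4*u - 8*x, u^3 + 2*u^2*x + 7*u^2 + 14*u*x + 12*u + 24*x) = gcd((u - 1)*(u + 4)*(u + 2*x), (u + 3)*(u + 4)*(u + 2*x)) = u^2 + 2*u*x + 4*u + 8*x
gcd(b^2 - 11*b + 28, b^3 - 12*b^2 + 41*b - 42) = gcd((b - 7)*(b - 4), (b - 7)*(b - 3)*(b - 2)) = b - 7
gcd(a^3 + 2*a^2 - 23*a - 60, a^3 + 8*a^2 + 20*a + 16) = a + 4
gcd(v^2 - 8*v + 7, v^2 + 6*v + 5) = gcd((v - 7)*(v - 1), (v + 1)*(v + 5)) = 1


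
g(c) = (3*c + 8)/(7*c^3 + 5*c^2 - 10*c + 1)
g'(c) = (3*c + 8)*(-21*c^2 - 10*c + 10)/(7*c^3 + 5*c^2 - 10*c + 1)^2 + 3/(7*c^3 + 5*c^2 - 10*c + 1) = (-42*c^3 - 183*c^2 - 80*c + 83)/(49*c^6 + 70*c^5 - 115*c^4 - 86*c^3 + 110*c^2 - 20*c + 1)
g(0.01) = 8.92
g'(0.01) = 101.34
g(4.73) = 0.03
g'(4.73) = -0.01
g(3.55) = 0.05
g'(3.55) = -0.04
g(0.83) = 71.36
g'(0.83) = -6176.47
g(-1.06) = 0.54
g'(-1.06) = 0.15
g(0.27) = -7.36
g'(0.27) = 32.93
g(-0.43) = 1.18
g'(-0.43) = 2.71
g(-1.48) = 0.88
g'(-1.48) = -3.84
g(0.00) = 8.00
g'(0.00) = 83.00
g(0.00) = 8.00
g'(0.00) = 83.00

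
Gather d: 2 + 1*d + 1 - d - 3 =0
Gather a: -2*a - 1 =-2*a - 1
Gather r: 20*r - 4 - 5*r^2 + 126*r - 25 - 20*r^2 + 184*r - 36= -25*r^2 + 330*r - 65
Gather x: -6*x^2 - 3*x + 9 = -6*x^2 - 3*x + 9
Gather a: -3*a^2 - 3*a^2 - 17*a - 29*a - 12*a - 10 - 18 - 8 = -6*a^2 - 58*a - 36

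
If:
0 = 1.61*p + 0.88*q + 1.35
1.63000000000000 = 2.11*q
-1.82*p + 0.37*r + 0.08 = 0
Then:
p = -1.26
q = 0.77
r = -6.42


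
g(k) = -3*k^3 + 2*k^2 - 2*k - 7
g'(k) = -9*k^2 + 4*k - 2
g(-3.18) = 116.06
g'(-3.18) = -105.73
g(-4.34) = 284.59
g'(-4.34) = -188.88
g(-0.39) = -5.74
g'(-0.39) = -4.93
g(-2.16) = 36.88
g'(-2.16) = -52.63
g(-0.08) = -6.83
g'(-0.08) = -2.38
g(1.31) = -12.93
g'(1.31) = -12.20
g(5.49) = -454.11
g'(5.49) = -251.30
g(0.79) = -8.81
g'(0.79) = -4.46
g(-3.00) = 98.00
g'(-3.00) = -95.00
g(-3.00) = 98.00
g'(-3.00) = -95.00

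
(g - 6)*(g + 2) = g^2 - 4*g - 12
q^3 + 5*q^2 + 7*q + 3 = (q + 1)^2*(q + 3)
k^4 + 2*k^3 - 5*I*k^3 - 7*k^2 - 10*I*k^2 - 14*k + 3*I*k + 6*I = (k + 2)*(k - 3*I)*(k - I)^2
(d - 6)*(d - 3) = d^2 - 9*d + 18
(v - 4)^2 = v^2 - 8*v + 16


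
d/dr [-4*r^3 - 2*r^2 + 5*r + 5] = -12*r^2 - 4*r + 5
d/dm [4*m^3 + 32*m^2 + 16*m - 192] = 12*m^2 + 64*m + 16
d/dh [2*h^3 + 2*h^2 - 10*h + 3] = 6*h^2 + 4*h - 10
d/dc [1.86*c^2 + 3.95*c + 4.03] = 3.72*c + 3.95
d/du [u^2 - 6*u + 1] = 2*u - 6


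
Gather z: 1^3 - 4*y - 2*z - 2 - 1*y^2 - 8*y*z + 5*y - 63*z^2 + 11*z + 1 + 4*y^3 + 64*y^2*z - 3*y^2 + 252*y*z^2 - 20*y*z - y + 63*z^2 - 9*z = 4*y^3 - 4*y^2 + 252*y*z^2 + z*(64*y^2 - 28*y)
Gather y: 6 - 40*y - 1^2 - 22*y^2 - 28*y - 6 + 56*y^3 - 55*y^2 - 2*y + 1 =56*y^3 - 77*y^2 - 70*y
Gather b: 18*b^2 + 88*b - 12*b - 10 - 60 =18*b^2 + 76*b - 70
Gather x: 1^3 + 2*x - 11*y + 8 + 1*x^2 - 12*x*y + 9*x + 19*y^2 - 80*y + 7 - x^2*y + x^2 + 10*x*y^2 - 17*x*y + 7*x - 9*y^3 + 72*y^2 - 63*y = x^2*(2 - y) + x*(10*y^2 - 29*y + 18) - 9*y^3 + 91*y^2 - 154*y + 16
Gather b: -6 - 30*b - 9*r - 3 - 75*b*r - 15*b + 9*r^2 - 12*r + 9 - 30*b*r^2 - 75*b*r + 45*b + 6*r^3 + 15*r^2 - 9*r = b*(-30*r^2 - 150*r) + 6*r^3 + 24*r^2 - 30*r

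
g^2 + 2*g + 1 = (g + 1)^2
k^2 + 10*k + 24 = (k + 4)*(k + 6)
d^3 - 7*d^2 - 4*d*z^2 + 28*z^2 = (d - 7)*(d - 2*z)*(d + 2*z)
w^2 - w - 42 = (w - 7)*(w + 6)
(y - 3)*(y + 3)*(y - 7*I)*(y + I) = y^4 - 6*I*y^3 - 2*y^2 + 54*I*y - 63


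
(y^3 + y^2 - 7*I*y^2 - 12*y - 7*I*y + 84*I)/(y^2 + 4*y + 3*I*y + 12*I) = (y^2 - y*(3 + 7*I) + 21*I)/(y + 3*I)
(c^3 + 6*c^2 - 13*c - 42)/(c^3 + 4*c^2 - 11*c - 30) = (c + 7)/(c + 5)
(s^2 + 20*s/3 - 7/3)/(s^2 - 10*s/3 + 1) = (s + 7)/(s - 3)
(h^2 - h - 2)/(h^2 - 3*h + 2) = (h + 1)/(h - 1)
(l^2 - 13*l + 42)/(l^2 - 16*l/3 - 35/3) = 3*(l - 6)/(3*l + 5)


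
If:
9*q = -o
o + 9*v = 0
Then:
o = -9*v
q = v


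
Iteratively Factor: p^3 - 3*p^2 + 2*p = (p - 2)*(p^2 - p) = p*(p - 2)*(p - 1)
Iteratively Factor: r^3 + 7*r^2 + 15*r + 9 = (r + 3)*(r^2 + 4*r + 3) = (r + 3)^2*(r + 1)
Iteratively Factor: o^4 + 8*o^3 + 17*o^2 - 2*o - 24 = (o - 1)*(o^3 + 9*o^2 + 26*o + 24) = (o - 1)*(o + 4)*(o^2 + 5*o + 6) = (o - 1)*(o + 3)*(o + 4)*(o + 2)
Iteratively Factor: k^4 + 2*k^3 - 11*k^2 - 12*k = (k + 1)*(k^3 + k^2 - 12*k) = (k - 3)*(k + 1)*(k^2 + 4*k) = k*(k - 3)*(k + 1)*(k + 4)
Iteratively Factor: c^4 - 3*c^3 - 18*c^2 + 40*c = (c - 2)*(c^3 - c^2 - 20*c) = (c - 5)*(c - 2)*(c^2 + 4*c) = c*(c - 5)*(c - 2)*(c + 4)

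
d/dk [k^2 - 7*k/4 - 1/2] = 2*k - 7/4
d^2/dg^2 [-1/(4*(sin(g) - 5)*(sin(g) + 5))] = (2*sin(g)^4 + 47*sin(g)^2 - 25)/(2*(sin(g) - 5)^3*(sin(g) + 5)^3)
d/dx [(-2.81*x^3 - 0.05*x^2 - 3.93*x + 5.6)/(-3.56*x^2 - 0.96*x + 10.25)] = (10.0036*x^4 + 5.3952*x^3 - 100.3503*x^2 + 38.847*x - 34.9065)/(12.6736*x^4 + 6.8352*x^3 - 72.0584*x^2 - 19.68*x + 105.0625)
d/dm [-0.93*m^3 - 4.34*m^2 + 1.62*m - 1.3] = -2.79*m^2 - 8.68*m + 1.62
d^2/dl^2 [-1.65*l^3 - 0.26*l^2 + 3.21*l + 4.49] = -9.9*l - 0.52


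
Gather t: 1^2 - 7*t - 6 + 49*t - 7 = 42*t - 12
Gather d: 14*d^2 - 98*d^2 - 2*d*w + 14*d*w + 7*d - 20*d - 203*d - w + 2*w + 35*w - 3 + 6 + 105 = -84*d^2 + d*(12*w - 216) + 36*w + 108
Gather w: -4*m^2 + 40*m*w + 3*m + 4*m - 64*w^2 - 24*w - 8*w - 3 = -4*m^2 + 7*m - 64*w^2 + w*(40*m - 32) - 3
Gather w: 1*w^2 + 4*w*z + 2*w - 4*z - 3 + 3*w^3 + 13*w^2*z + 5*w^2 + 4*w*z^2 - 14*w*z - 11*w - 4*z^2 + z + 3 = 3*w^3 + w^2*(13*z + 6) + w*(4*z^2 - 10*z - 9) - 4*z^2 - 3*z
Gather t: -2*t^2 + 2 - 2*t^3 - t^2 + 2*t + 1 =-2*t^3 - 3*t^2 + 2*t + 3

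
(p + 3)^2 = p^2 + 6*p + 9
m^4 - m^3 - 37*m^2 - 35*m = m*(m - 7)*(m + 1)*(m + 5)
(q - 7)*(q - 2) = q^2 - 9*q + 14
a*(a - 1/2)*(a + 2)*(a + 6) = a^4 + 15*a^3/2 + 8*a^2 - 6*a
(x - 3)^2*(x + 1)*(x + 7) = x^4 + 2*x^3 - 32*x^2 + 30*x + 63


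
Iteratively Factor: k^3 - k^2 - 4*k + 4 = (k - 1)*(k^2 - 4) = (k - 1)*(k + 2)*(k - 2)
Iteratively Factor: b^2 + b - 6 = (b + 3)*(b - 2)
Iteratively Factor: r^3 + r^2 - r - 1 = (r - 1)*(r^2 + 2*r + 1) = (r - 1)*(r + 1)*(r + 1)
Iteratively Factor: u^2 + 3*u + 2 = (u + 1)*(u + 2)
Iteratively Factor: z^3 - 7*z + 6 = (z - 2)*(z^2 + 2*z - 3) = (z - 2)*(z + 3)*(z - 1)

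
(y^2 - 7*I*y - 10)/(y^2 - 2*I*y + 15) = (y - 2*I)/(y + 3*I)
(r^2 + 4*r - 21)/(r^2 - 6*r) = (r^2 + 4*r - 21)/(r*(r - 6))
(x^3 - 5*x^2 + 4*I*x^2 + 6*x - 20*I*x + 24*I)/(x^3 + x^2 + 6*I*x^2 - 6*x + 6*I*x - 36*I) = (x^2 + x*(-3 + 4*I) - 12*I)/(x^2 + x*(3 + 6*I) + 18*I)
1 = 1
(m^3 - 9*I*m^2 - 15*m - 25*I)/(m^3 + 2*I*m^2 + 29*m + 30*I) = (m - 5*I)/(m + 6*I)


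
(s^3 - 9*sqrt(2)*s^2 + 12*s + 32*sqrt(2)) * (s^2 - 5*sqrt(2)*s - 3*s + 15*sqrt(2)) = s^5 - 14*sqrt(2)*s^4 - 3*s^4 + 42*sqrt(2)*s^3 + 102*s^3 - 306*s^2 - 28*sqrt(2)*s^2 - 320*s + 84*sqrt(2)*s + 960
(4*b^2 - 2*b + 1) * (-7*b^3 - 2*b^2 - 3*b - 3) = -28*b^5 + 6*b^4 - 15*b^3 - 8*b^2 + 3*b - 3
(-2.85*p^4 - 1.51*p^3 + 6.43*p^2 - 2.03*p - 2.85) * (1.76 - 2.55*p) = 7.2675*p^5 - 1.1655*p^4 - 19.0541*p^3 + 16.4933*p^2 + 3.6947*p - 5.016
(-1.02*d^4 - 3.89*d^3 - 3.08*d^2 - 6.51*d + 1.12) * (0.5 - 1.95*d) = 1.989*d^5 + 7.0755*d^4 + 4.061*d^3 + 11.1545*d^2 - 5.439*d + 0.56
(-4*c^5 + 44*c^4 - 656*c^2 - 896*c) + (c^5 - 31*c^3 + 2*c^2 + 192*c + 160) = -3*c^5 + 44*c^4 - 31*c^3 - 654*c^2 - 704*c + 160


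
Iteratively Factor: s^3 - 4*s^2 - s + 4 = (s - 1)*(s^2 - 3*s - 4) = (s - 1)*(s + 1)*(s - 4)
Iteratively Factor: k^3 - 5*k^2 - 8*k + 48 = (k - 4)*(k^2 - k - 12) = (k - 4)^2*(k + 3)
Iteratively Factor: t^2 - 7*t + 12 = (t - 4)*(t - 3)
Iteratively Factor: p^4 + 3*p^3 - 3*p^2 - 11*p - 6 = (p + 1)*(p^3 + 2*p^2 - 5*p - 6) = (p + 1)*(p + 3)*(p^2 - p - 2) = (p + 1)^2*(p + 3)*(p - 2)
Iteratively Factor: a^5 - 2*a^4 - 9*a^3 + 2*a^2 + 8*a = (a - 1)*(a^4 - a^3 - 10*a^2 - 8*a) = (a - 1)*(a + 1)*(a^3 - 2*a^2 - 8*a) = (a - 1)*(a + 1)*(a + 2)*(a^2 - 4*a) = (a - 4)*(a - 1)*(a + 1)*(a + 2)*(a)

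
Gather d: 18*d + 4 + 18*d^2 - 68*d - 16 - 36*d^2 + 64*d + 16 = -18*d^2 + 14*d + 4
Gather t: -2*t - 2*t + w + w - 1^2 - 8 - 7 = -4*t + 2*w - 16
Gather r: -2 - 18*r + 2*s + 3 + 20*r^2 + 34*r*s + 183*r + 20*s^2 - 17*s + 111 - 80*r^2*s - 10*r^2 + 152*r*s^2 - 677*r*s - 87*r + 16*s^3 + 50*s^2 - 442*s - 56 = r^2*(10 - 80*s) + r*(152*s^2 - 643*s + 78) + 16*s^3 + 70*s^2 - 457*s + 56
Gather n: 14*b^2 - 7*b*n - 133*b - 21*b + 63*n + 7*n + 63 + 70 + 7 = 14*b^2 - 154*b + n*(70 - 7*b) + 140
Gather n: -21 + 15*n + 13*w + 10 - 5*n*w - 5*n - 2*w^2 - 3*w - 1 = n*(10 - 5*w) - 2*w^2 + 10*w - 12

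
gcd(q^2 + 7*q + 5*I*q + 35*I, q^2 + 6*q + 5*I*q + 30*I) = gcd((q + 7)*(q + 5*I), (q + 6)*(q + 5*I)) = q + 5*I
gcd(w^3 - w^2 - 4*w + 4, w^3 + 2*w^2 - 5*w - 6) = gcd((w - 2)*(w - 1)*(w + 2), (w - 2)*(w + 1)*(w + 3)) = w - 2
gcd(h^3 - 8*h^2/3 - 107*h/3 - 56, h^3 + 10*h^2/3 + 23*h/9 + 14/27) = h + 7/3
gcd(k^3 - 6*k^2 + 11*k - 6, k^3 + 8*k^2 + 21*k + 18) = 1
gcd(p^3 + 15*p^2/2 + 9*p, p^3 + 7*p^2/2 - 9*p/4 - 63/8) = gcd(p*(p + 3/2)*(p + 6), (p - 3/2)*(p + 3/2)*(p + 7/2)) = p + 3/2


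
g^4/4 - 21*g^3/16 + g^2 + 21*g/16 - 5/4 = (g/4 + 1/4)*(g - 4)*(g - 5/4)*(g - 1)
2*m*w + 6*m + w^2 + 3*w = (2*m + w)*(w + 3)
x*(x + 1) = x^2 + x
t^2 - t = t*(t - 1)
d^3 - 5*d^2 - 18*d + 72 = (d - 6)*(d - 3)*(d + 4)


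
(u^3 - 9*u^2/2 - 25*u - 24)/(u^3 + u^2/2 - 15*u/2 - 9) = (u - 8)/(u - 3)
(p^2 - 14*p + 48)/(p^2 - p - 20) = (-p^2 + 14*p - 48)/(-p^2 + p + 20)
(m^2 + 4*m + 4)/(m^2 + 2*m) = (m + 2)/m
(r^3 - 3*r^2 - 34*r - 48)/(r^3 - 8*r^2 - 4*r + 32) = (r + 3)/(r - 2)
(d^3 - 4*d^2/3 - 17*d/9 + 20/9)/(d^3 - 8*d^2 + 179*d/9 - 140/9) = (3*d^2 + d - 4)/(3*d^2 - 19*d + 28)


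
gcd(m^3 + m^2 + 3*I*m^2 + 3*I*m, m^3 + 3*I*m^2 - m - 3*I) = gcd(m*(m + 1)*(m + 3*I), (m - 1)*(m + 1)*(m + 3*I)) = m^2 + m*(1 + 3*I) + 3*I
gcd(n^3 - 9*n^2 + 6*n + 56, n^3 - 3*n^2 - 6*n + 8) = n^2 - 2*n - 8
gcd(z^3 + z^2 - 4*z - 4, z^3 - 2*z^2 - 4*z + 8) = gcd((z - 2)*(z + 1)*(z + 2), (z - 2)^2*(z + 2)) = z^2 - 4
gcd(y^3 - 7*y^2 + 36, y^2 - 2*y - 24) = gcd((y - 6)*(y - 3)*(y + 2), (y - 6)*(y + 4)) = y - 6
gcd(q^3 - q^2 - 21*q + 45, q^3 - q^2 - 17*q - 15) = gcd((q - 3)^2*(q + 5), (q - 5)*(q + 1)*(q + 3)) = 1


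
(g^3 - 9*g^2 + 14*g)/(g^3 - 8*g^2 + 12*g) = (g - 7)/(g - 6)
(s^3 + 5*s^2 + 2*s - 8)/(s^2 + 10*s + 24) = (s^2 + s - 2)/(s + 6)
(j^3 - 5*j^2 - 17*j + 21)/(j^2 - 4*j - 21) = j - 1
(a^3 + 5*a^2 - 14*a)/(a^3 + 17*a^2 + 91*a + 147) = a*(a - 2)/(a^2 + 10*a + 21)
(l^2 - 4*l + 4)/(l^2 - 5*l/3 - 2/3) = 3*(l - 2)/(3*l + 1)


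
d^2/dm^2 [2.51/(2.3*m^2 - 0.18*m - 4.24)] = (26.5558*m^2 - 2.07828*m - 2.51*(4.6*m - 0.18)*(9.2*m - 0.36) - 48.95504)/(-2.3*m^2 + 0.18*m + 4.24)^3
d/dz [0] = 0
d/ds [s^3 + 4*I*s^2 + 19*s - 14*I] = 3*s^2 + 8*I*s + 19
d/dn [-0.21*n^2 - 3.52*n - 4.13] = -0.42*n - 3.52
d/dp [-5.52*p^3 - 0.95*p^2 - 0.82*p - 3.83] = -16.56*p^2 - 1.9*p - 0.82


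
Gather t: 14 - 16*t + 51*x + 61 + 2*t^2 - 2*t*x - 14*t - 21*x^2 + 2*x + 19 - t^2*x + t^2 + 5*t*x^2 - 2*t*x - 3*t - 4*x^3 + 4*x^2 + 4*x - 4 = t^2*(3 - x) + t*(5*x^2 - 4*x - 33) - 4*x^3 - 17*x^2 + 57*x + 90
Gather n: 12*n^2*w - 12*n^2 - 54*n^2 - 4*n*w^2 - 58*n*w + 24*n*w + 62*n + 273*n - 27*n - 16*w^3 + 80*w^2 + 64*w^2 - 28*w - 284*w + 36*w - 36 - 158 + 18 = n^2*(12*w - 66) + n*(-4*w^2 - 34*w + 308) - 16*w^3 + 144*w^2 - 276*w - 176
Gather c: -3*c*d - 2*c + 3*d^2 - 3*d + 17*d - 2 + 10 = c*(-3*d - 2) + 3*d^2 + 14*d + 8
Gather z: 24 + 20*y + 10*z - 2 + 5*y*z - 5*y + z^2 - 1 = 15*y + z^2 + z*(5*y + 10) + 21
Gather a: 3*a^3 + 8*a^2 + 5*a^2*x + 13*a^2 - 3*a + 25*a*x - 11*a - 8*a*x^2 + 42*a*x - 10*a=3*a^3 + a^2*(5*x + 21) + a*(-8*x^2 + 67*x - 24)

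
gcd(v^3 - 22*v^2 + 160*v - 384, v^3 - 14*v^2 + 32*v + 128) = v^2 - 16*v + 64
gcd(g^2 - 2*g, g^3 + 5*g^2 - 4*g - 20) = g - 2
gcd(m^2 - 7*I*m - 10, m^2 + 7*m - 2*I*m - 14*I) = m - 2*I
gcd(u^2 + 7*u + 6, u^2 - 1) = u + 1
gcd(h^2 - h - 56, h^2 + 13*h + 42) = h + 7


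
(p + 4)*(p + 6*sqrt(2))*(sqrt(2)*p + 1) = sqrt(2)*p^3 + 4*sqrt(2)*p^2 + 13*p^2 + 6*sqrt(2)*p + 52*p + 24*sqrt(2)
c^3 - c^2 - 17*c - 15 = (c - 5)*(c + 1)*(c + 3)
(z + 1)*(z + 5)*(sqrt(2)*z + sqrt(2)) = sqrt(2)*z^3 + 7*sqrt(2)*z^2 + 11*sqrt(2)*z + 5*sqrt(2)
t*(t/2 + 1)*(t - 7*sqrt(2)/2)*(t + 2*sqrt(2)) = t^4/2 - 3*sqrt(2)*t^3/4 + t^3 - 7*t^2 - 3*sqrt(2)*t^2/2 - 14*t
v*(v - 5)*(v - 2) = v^3 - 7*v^2 + 10*v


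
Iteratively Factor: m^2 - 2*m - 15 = (m - 5)*(m + 3)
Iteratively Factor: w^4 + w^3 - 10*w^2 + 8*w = (w + 4)*(w^3 - 3*w^2 + 2*w) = (w - 1)*(w + 4)*(w^2 - 2*w) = w*(w - 1)*(w + 4)*(w - 2)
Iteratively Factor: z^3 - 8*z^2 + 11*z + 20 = (z - 4)*(z^2 - 4*z - 5) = (z - 4)*(z + 1)*(z - 5)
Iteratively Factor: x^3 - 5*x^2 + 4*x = (x)*(x^2 - 5*x + 4) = x*(x - 1)*(x - 4)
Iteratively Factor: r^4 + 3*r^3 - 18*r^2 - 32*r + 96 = (r - 2)*(r^3 + 5*r^2 - 8*r - 48) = (r - 3)*(r - 2)*(r^2 + 8*r + 16) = (r - 3)*(r - 2)*(r + 4)*(r + 4)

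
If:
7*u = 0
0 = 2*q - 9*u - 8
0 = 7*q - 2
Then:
No Solution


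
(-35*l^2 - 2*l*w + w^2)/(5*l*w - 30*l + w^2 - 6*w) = (-7*l + w)/(w - 6)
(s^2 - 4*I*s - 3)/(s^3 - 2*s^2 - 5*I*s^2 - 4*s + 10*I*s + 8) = (s - 3*I)/(s^2 + s*(-2 - 4*I) + 8*I)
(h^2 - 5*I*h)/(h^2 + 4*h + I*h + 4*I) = h*(h - 5*I)/(h^2 + h*(4 + I) + 4*I)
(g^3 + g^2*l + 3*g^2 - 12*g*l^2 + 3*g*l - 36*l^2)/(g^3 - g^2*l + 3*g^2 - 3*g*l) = (g^2 + g*l - 12*l^2)/(g*(g - l))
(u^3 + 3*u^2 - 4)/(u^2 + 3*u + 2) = (u^2 + u - 2)/(u + 1)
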